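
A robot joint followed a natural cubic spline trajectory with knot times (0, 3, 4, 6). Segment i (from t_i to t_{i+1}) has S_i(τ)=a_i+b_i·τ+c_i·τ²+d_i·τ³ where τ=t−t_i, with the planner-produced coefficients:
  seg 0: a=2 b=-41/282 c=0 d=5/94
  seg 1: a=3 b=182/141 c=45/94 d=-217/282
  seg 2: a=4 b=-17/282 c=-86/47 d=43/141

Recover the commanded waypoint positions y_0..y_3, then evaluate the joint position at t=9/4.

y_0 = S_0(0) = a_0 = 2
y_1 = S_1(0) = a_1 = 3
y_2 = S_2(0) = a_2 = 4
y_3 = S_2(2) = -1
t_q=9/4 is in segment 0 (τ=9/4); S_0(τ)=13709/6016

y_0=2 y_1=3 y_2=4 y_3=-1
S(9/4) = 13709/6016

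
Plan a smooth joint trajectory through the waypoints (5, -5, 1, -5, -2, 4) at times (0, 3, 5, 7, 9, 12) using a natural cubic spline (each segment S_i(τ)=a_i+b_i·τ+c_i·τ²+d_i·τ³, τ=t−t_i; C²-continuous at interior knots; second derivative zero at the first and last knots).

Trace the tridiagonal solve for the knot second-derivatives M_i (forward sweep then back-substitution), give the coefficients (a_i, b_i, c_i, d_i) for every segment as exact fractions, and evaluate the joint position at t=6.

Δ: Δ0=-10/3, Δ1=3, Δ2=-3, Δ3=3/2, Δ4=2
row 1: diag=10, rhs=38; c'=1/5, d'=19/5
row 2: denom=8−2·1/5=38/5; d'=(-36−2·19/5)/(38/5)=-109/19
row 3: denom=8−2·5/19=142/19; d'=(27−2·-109/19)/(142/19)=731/142
row 4: denom=10−2·19/71=672/71; d'=(3−2·731/142)/(672/71)=-37/48
back: M4=-37/48
back: M3=731/142−19/71·-37/48=257/48
back: M2=-109/19−5/19·257/48=-343/48
back: M1=19/5−1/5·-343/48=251/48
M: M0=0, M1=251/48, M2=-343/48, M3=257/48, M4=-37/48, M5=0
seg 0: a=5, c=M0/2=0, d=(M1−M0)/(6·3)=251/864, b=Δ0−h0·(2M0+M1)/6=-571/96
seg 1: a=-5, c=M1/2=251/96, d=(M2−M1)/(6·2)=-33/32, b=Δ1−h1·(2M1+M2)/6=91/48
seg 2: a=1, c=M2/2=-343/96, d=(M3−M2)/(6·2)=25/24, b=Δ2−h2·(2M2+M3)/6=-1/48
seg 3: a=-5, c=M3/2=257/96, d=(M4−M3)/(6·2)=-49/96, b=Δ3−h3·(2M3+M4)/6=-29/16
seg 4: a=-2, c=M4/2=-37/96, d=(M5−M4)/(6·3)=37/864, b=Δ4−h4·(2M4+M5)/6=133/48
t_q=6 → seg 2, τ=1; S=1+-1/48·τ+-343/96·τ²+25/24·τ³=-149/96

  seg 0: a=5 b=-571/96 c=0 d=251/864
  seg 1: a=-5 b=91/48 c=251/96 d=-33/32
  seg 2: a=1 b=-1/48 c=-343/96 d=25/24
  seg 3: a=-5 b=-29/16 c=257/96 d=-49/96
  seg 4: a=-2 b=133/48 c=-37/96 d=37/864
S(6) = -149/96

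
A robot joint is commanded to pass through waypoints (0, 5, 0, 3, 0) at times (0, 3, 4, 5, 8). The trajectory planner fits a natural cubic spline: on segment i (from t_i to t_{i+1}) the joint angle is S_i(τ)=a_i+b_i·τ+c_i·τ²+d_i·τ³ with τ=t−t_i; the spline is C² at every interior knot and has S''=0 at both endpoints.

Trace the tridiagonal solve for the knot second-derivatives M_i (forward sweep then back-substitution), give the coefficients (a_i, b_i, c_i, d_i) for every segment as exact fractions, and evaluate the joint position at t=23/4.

Δ: Δ0=5/3, Δ1=-5, Δ2=3, Δ3=-1
row 1: diag=8, rhs=-40; c'=1/8, d'=-5
row 2: denom=4−1·1/8=31/8; d'=(48−1·-5)/(31/8)=424/31
row 3: denom=8−1·8/31=240/31; d'=(-24−1·424/31)/(240/31)=-73/15
back: M3=-73/15
back: M2=424/31−8/31·-73/15=224/15
back: M1=-5−1/8·224/15=-103/15
M: M0=0, M1=-103/15, M2=224/15, M3=-73/15, M4=0
seg 0: a=0, c=M0/2=0, d=(M1−M0)/(6·3)=-103/270, b=Δ0−h0·(2M0+M1)/6=51/10
seg 1: a=5, c=M1/2=-103/30, d=(M2−M1)/(6·1)=109/30, b=Δ1−h1·(2M1+M2)/6=-26/5
seg 2: a=0, c=M2/2=112/15, d=(M3−M2)/(6·1)=-33/10, b=Δ2−h2·(2M2+M3)/6=-7/6
seg 3: a=3, c=M3/2=-73/30, d=(M4−M3)/(6·3)=73/270, b=Δ3−h3·(2M3+M4)/6=58/15
t_q=23/4 → seg 3, τ=3/4; S=3+58/15·τ+-73/30·τ²+73/270·τ³=2973/640

  seg 0: a=0 b=51/10 c=0 d=-103/270
  seg 1: a=5 b=-26/5 c=-103/30 d=109/30
  seg 2: a=0 b=-7/6 c=112/15 d=-33/10
  seg 3: a=3 b=58/15 c=-73/30 d=73/270
S(23/4) = 2973/640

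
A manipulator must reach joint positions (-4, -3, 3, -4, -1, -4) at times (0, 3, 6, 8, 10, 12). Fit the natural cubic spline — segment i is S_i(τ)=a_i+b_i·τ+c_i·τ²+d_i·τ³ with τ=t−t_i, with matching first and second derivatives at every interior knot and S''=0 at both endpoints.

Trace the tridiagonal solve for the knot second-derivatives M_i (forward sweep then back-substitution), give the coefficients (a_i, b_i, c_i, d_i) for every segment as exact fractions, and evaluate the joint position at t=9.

  seg 0: a=-4 b=-2273/3138 c=0 d=3319/28242
  seg 1: a=-3 b=3842/1569 c=3319/3138 d=-11365/28242
  seg 2: a=3 b=-6497/3138 c=-1341/523 d=5803/6276
  seg 3: a=-4 b=-3863/3138 c=3121/1046 d=-2539/3138
  seg 4: a=-1 b=3121/3138 c=-1957/1046 d=1957/6276
S(9) = -3197/1046

Δ: Δ0=1/3, Δ1=2, Δ2=-7/2, Δ3=3/2, Δ4=-3/2
row 1: diag=12, rhs=10; c'=1/4, d'=5/6
row 2: denom=10−3·1/4=37/4; d'=(-33−3·5/6)/(37/4)=-142/37
row 3: denom=8−2·8/37=280/37; d'=(30−2·-142/37)/(280/37)=697/140
row 4: denom=8−2·37/140=523/70; d'=(-18−2·697/140)/(523/70)=-1957/523
back: M4=-1957/523
back: M3=697/140−37/140·-1957/523=3121/523
back: M2=-142/37−8/37·3121/523=-2682/523
back: M1=5/6−1/4·-2682/523=3319/1569
M: M0=0, M1=3319/1569, M2=-2682/523, M3=3121/523, M4=-1957/523, M5=0
seg 0: a=-4, c=M0/2=0, d=(M1−M0)/(6·3)=3319/28242, b=Δ0−h0·(2M0+M1)/6=-2273/3138
seg 1: a=-3, c=M1/2=3319/3138, d=(M2−M1)/(6·3)=-11365/28242, b=Δ1−h1·(2M1+M2)/6=3842/1569
seg 2: a=3, c=M2/2=-1341/523, d=(M3−M2)/(6·2)=5803/6276, b=Δ2−h2·(2M2+M3)/6=-6497/3138
seg 3: a=-4, c=M3/2=3121/1046, d=(M4−M3)/(6·2)=-2539/3138, b=Δ3−h3·(2M3+M4)/6=-3863/3138
seg 4: a=-1, c=M4/2=-1957/1046, d=(M5−M4)/(6·2)=1957/6276, b=Δ4−h4·(2M4+M5)/6=3121/3138
t_q=9 → seg 3, τ=1; S=-4+-3863/3138·τ+3121/1046·τ²+-2539/3138·τ³=-3197/1046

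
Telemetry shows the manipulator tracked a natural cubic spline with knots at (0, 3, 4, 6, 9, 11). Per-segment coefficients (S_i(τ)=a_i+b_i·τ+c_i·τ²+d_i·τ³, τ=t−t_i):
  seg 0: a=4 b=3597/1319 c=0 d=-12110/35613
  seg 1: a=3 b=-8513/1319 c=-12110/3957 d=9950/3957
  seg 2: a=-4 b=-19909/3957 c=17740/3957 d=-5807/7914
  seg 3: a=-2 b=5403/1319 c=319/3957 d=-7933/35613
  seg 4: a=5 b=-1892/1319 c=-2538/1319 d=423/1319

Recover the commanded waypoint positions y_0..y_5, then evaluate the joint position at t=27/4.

y_0 = S_0(0) = a_0 = 4
y_1 = S_1(0) = a_1 = 3
y_2 = S_2(0) = a_2 = -4
y_3 = S_3(0) = a_3 = -2
y_4 = S_4(0) = a_4 = 5
y_5 = S_4(2) = -3
t_q=27/4 is in segment 3 (τ=3/4); S_3(τ)=86407/84416

y_0=4 y_1=3 y_2=-4 y_3=-2 y_4=5 y_5=-3
S(27/4) = 86407/84416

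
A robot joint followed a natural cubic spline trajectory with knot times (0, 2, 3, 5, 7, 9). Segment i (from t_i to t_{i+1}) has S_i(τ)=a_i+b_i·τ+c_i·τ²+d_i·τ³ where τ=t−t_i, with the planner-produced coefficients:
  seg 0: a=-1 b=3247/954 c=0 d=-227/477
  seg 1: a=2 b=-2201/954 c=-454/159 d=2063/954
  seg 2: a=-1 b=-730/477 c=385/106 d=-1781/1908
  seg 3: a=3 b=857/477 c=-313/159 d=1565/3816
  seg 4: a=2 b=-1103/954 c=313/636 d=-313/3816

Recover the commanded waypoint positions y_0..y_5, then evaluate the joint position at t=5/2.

y_0=-1 y_1=2 y_2=-1 y_3=3 y_4=2 y_5=1
S(5/2) = 1025/2544

y_0 = S_0(0) = a_0 = -1
y_1 = S_1(0) = a_1 = 2
y_2 = S_2(0) = a_2 = -1
y_3 = S_3(0) = a_3 = 3
y_4 = S_4(0) = a_4 = 2
y_5 = S_4(2) = 1
t_q=5/2 is in segment 1 (τ=1/2); S_1(τ)=1025/2544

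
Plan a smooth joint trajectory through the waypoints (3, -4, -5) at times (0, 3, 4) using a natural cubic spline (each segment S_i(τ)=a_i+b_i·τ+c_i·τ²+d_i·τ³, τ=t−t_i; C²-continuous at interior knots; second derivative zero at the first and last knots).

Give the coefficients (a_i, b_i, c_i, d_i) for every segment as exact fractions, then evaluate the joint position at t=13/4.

  seg 0: a=3 b=-17/6 c=0 d=1/18
  seg 1: a=-4 b=-4/3 c=1/2 d=-1/6
S(13/4) = -551/128

Δ: Δ0=-7/3, Δ1=-1
row 1: diag=8, rhs=8; c'=1/8, d'=1
back: M1=1
M: M0=0, M1=1, M2=0
seg 0: a=3, c=M0/2=0, d=(M1−M0)/(6·3)=1/18, b=Δ0−h0·(2M0+M1)/6=-17/6
seg 1: a=-4, c=M1/2=1/2, d=(M2−M1)/(6·1)=-1/6, b=Δ1−h1·(2M1+M2)/6=-4/3
t_q=13/4 → seg 1, τ=1/4; S=-4+-4/3·τ+1/2·τ²+-1/6·τ³=-551/128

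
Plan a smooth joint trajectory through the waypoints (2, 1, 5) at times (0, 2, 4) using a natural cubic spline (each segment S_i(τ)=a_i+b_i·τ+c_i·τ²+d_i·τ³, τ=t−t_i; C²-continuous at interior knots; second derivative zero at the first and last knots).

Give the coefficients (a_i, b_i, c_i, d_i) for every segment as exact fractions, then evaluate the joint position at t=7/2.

Δ: Δ0=-1/2, Δ1=2
row 1: diag=8, rhs=15; c'=1/4, d'=15/8
back: M1=15/8
M: M0=0, M1=15/8, M2=0
seg 0: a=2, c=M0/2=0, d=(M1−M0)/(6·2)=5/32, b=Δ0−h0·(2M0+M1)/6=-9/8
seg 1: a=1, c=M1/2=15/16, d=(M2−M1)/(6·2)=-5/32, b=Δ1−h1·(2M1+M2)/6=3/4
t_q=7/2 → seg 1, τ=3/2; S=1+3/4·τ+15/16·τ²+-5/32·τ³=949/256

  seg 0: a=2 b=-9/8 c=0 d=5/32
  seg 1: a=1 b=3/4 c=15/16 d=-5/32
S(7/2) = 949/256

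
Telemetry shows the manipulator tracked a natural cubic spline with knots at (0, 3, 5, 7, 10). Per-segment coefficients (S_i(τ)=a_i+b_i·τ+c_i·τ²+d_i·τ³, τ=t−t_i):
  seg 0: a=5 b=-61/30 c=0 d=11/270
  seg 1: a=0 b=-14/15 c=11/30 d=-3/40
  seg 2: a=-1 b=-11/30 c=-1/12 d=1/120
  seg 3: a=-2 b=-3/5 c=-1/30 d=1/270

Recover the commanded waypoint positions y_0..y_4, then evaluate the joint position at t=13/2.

y_0=5 y_1=0 y_2=-1 y_3=-2 y_4=-4
S(13/2) = -547/320

y_0 = S_0(0) = a_0 = 5
y_1 = S_1(0) = a_1 = 0
y_2 = S_2(0) = a_2 = -1
y_3 = S_3(0) = a_3 = -2
y_4 = S_3(3) = -4
t_q=13/2 is in segment 2 (τ=3/2); S_2(τ)=-547/320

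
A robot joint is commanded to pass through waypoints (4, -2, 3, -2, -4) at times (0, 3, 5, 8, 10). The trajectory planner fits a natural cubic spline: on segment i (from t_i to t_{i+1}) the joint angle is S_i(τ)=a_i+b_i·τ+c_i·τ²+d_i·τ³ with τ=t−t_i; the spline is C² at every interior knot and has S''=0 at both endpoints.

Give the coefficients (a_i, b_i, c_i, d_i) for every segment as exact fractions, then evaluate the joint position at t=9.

Δ: Δ0=-2, Δ1=5/2, Δ2=-5/3, Δ3=-1
row 1: diag=10, rhs=27; c'=1/5, d'=27/10
row 2: denom=10−2·1/5=48/5; d'=(-25−2·27/10)/(48/5)=-19/6
row 3: denom=10−3·5/16=145/16; d'=(4−3·-19/6)/(145/16)=216/145
back: M3=216/145
back: M2=-19/6−5/16·216/145=-316/87
back: M1=27/10−1/5·-316/87=2981/870
M: M0=0, M1=2981/870, M2=-316/87, M3=216/145, M4=0
seg 0: a=4, c=M0/2=0, d=(M1−M0)/(6·3)=2981/15660, b=Δ0−h0·(2M0+M1)/6=-6461/1740
seg 1: a=-2, c=M1/2=2981/1740, d=(M2−M1)/(6·2)=-2047/3480, b=Δ1−h1·(2M1+M2)/6=1241/870
seg 2: a=3, c=M2/2=-158/87, d=(M3−M2)/(6·3)=1114/3915, b=Δ2−h2·(2M2+M3)/6=177/145
seg 3: a=-2, c=M3/2=108/145, d=(M4−M3)/(6·2)=-18/145, b=Δ3−h3·(2M3+M4)/6=-289/145
t_q=9 → seg 3, τ=1; S=-2+-289/145·τ+108/145·τ²+-18/145·τ³=-489/145

  seg 0: a=4 b=-6461/1740 c=0 d=2981/15660
  seg 1: a=-2 b=1241/870 c=2981/1740 d=-2047/3480
  seg 2: a=3 b=177/145 c=-158/87 d=1114/3915
  seg 3: a=-2 b=-289/145 c=108/145 d=-18/145
S(9) = -489/145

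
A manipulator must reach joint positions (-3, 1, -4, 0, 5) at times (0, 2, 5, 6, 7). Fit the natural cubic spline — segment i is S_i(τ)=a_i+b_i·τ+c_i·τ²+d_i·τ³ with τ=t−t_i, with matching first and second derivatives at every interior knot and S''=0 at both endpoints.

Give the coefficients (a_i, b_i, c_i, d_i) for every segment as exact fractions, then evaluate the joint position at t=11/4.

Δ: Δ0=2, Δ1=-5/3, Δ2=4, Δ3=5
row 1: diag=10, rhs=-22; c'=3/10, d'=-11/5
row 2: denom=8−3·3/10=71/10; d'=(34−3·-11/5)/(71/10)=406/71
row 3: denom=4−1·10/71=274/71; d'=(6−1·406/71)/(274/71)=10/137
back: M3=10/137
back: M2=406/71−10/71·10/137=782/137
back: M1=-11/5−3/10·782/137=-536/137
M: M0=0, M1=-536/137, M2=782/137, M3=10/137, M4=0
seg 0: a=-3, c=M0/2=0, d=(M1−M0)/(6·2)=-134/411, b=Δ0−h0·(2M0+M1)/6=1358/411
seg 1: a=1, c=M1/2=-268/137, d=(M2−M1)/(6·3)=659/1233, b=Δ1−h1·(2M1+M2)/6=-250/411
seg 2: a=-4, c=M2/2=391/137, d=(M3−M2)/(6·1)=-386/411, b=Δ2−h2·(2M2+M3)/6=857/411
seg 3: a=0, c=M3/2=5/137, d=(M4−M3)/(6·1)=-5/411, b=Δ3−h3·(2M3+M4)/6=2045/411
t_q=11/4 → seg 1, τ=3/4; S=1+-250/411·τ+-268/137·τ²+659/1233·τ³=-2903/8768

  seg 0: a=-3 b=1358/411 c=0 d=-134/411
  seg 1: a=1 b=-250/411 c=-268/137 d=659/1233
  seg 2: a=-4 b=857/411 c=391/137 d=-386/411
  seg 3: a=0 b=2045/411 c=5/137 d=-5/411
S(11/4) = -2903/8768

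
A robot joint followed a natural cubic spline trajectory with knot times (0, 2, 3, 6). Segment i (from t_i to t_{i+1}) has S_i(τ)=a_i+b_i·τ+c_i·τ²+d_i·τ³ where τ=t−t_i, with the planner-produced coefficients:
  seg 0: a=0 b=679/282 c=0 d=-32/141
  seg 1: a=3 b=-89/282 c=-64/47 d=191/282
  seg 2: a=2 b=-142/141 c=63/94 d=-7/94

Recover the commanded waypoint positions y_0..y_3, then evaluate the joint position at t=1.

y_0=0 y_1=3 y_2=2 y_3=3
S(1) = 205/94

y_0 = S_0(0) = a_0 = 0
y_1 = S_1(0) = a_1 = 3
y_2 = S_2(0) = a_2 = 2
y_3 = S_2(3) = 3
t_q=1 is in segment 0 (τ=1); S_0(τ)=205/94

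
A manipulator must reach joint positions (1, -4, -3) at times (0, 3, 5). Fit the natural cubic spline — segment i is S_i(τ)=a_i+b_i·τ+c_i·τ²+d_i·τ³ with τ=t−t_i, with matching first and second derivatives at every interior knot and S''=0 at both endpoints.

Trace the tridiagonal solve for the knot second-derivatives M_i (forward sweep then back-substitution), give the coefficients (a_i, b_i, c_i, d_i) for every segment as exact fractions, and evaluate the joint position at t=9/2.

Δ: Δ0=-5/3, Δ1=1/2
row 1: diag=10, rhs=13; c'=1/5, d'=13/10
back: M1=13/10
M: M0=0, M1=13/10, M2=0
seg 0: a=1, c=M0/2=0, d=(M1−M0)/(6·3)=13/180, b=Δ0−h0·(2M0+M1)/6=-139/60
seg 1: a=-4, c=M1/2=13/20, d=(M2−M1)/(6·2)=-13/120, b=Δ1−h1·(2M1+M2)/6=-11/30
t_q=9/2 → seg 1, τ=3/2; S=-4+-11/30·τ+13/20·τ²+-13/120·τ³=-221/64

  seg 0: a=1 b=-139/60 c=0 d=13/180
  seg 1: a=-4 b=-11/30 c=13/20 d=-13/120
S(9/2) = -221/64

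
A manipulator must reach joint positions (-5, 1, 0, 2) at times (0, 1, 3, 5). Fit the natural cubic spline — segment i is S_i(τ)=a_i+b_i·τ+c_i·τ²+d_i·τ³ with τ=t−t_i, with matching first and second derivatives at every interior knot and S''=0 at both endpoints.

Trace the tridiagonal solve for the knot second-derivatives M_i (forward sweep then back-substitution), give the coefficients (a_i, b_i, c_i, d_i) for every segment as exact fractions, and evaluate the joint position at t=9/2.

Δ: Δ0=6, Δ1=-1/2, Δ2=1
row 1: diag=6, rhs=-39; c'=1/3, d'=-13/2
row 2: denom=8−2·1/3=22/3; d'=(9−2·-13/2)/(22/3)=3
back: M2=3
back: M1=-13/2−1/3·3=-15/2
M: M0=0, M1=-15/2, M2=3, M3=0
seg 0: a=-5, c=M0/2=0, d=(M1−M0)/(6·1)=-5/4, b=Δ0−h0·(2M0+M1)/6=29/4
seg 1: a=1, c=M1/2=-15/4, d=(M2−M1)/(6·2)=7/8, b=Δ1−h1·(2M1+M2)/6=7/2
seg 2: a=0, c=M2/2=3/2, d=(M3−M2)/(6·2)=-1/4, b=Δ2−h2·(2M2+M3)/6=-1
t_q=9/2 → seg 2, τ=3/2; S=0+-1·τ+3/2·τ²+-1/4·τ³=33/32

  seg 0: a=-5 b=29/4 c=0 d=-5/4
  seg 1: a=1 b=7/2 c=-15/4 d=7/8
  seg 2: a=0 b=-1 c=3/2 d=-1/4
S(9/2) = 33/32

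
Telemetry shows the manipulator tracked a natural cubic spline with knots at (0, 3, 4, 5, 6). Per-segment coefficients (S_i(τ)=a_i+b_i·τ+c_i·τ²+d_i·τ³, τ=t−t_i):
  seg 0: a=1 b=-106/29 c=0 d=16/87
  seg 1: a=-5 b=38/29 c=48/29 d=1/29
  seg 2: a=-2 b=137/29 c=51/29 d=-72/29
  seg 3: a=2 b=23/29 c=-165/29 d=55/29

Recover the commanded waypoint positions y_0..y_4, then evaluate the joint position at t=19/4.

y_0=1 y_1=-5 y_2=-2 y_3=2 y_4=-1
S(19/4) = 689/464

y_0 = S_0(0) = a_0 = 1
y_1 = S_1(0) = a_1 = -5
y_2 = S_2(0) = a_2 = -2
y_3 = S_3(0) = a_3 = 2
y_4 = S_3(1) = -1
t_q=19/4 is in segment 2 (τ=3/4); S_2(τ)=689/464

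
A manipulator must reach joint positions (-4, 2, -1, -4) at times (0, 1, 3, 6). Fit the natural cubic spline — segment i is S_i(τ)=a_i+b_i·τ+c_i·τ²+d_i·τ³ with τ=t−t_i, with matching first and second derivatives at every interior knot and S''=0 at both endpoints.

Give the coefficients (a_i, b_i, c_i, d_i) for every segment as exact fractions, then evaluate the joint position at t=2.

  seg 0: a=-4 b=103/14 c=0 d=-19/14
  seg 1: a=2 b=23/7 c=-57/14 d=47/56
  seg 2: a=-1 b=-41/14 c=27/28 d=-3/28
S(2) = 115/56

Δ: Δ0=6, Δ1=-3/2, Δ2=-1
row 1: diag=6, rhs=-45; c'=1/3, d'=-15/2
row 2: denom=10−2·1/3=28/3; d'=(3−2·-15/2)/(28/3)=27/14
back: M2=27/14
back: M1=-15/2−1/3·27/14=-57/7
M: M0=0, M1=-57/7, M2=27/14, M3=0
seg 0: a=-4, c=M0/2=0, d=(M1−M0)/(6·1)=-19/14, b=Δ0−h0·(2M0+M1)/6=103/14
seg 1: a=2, c=M1/2=-57/14, d=(M2−M1)/(6·2)=47/56, b=Δ1−h1·(2M1+M2)/6=23/7
seg 2: a=-1, c=M2/2=27/28, d=(M3−M2)/(6·3)=-3/28, b=Δ2−h2·(2M2+M3)/6=-41/14
t_q=2 → seg 1, τ=1; S=2+23/7·τ+-57/14·τ²+47/56·τ³=115/56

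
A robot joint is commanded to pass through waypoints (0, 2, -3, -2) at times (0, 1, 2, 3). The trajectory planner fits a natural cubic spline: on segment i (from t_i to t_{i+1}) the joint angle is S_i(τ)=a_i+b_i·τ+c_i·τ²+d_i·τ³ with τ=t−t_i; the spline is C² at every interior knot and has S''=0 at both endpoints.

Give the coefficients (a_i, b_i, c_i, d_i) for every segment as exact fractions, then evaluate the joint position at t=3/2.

  seg 0: a=0 b=64/15 c=0 d=-34/15
  seg 1: a=2 b=-38/15 c=-34/5 d=13/3
  seg 2: a=-3 b=-47/15 c=31/5 d=-31/15
S(3/2) = -17/40

Δ: Δ0=2, Δ1=-5, Δ2=1
row 1: diag=4, rhs=-42; c'=1/4, d'=-21/2
row 2: denom=4−1·1/4=15/4; d'=(36−1·-21/2)/(15/4)=62/5
back: M2=62/5
back: M1=-21/2−1/4·62/5=-68/5
M: M0=0, M1=-68/5, M2=62/5, M3=0
seg 0: a=0, c=M0/2=0, d=(M1−M0)/(6·1)=-34/15, b=Δ0−h0·(2M0+M1)/6=64/15
seg 1: a=2, c=M1/2=-34/5, d=(M2−M1)/(6·1)=13/3, b=Δ1−h1·(2M1+M2)/6=-38/15
seg 2: a=-3, c=M2/2=31/5, d=(M3−M2)/(6·1)=-31/15, b=Δ2−h2·(2M2+M3)/6=-47/15
t_q=3/2 → seg 1, τ=1/2; S=2+-38/15·τ+-34/5·τ²+13/3·τ³=-17/40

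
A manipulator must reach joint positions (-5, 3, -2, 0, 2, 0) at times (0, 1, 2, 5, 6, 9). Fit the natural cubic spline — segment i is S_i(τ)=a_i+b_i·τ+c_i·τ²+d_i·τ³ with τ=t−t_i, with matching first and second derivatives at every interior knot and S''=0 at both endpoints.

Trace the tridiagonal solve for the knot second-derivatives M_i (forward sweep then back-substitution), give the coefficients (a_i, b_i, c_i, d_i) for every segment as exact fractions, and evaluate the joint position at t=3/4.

  seg 0: a=-5 b=19253/1665 c=0 d=-5933/1665
  seg 1: a=3 b=1454/1665 c=-5933/555 d=1604/333
  seg 2: a=-2 b=-10084/1665 c=2087/555 d=-7589/14985
  seg 3: a=0 b=943/333 c=-1328/1665 d=-19/555
  seg 4: a=2 b=1888/1665 c=-1499/1665 d=1499/14985
S(3/4) = 77051/35520

Δ: Δ0=8, Δ1=-5, Δ2=2/3, Δ3=2, Δ4=-2/3
row 1: diag=4, rhs=-78; c'=1/4, d'=-39/2
row 2: denom=8−1·1/4=31/4; d'=(34−1·-39/2)/(31/4)=214/31
row 3: denom=8−3·12/31=212/31; d'=(8−3·214/31)/(212/31)=-197/106
row 4: denom=8−1·31/212=1665/212; d'=(-16−1·-197/106)/(1665/212)=-2998/1665
back: M4=-2998/1665
back: M3=-197/106−31/212·-2998/1665=-2656/1665
back: M2=214/31−12/31·-2656/1665=4174/555
back: M1=-39/2−1/4·4174/555=-11866/555
M: M0=0, M1=-11866/555, M2=4174/555, M3=-2656/1665, M4=-2998/1665, M5=0
seg 0: a=-5, c=M0/2=0, d=(M1−M0)/(6·1)=-5933/1665, b=Δ0−h0·(2M0+M1)/6=19253/1665
seg 1: a=3, c=M1/2=-5933/555, d=(M2−M1)/(6·1)=1604/333, b=Δ1−h1·(2M1+M2)/6=1454/1665
seg 2: a=-2, c=M2/2=2087/555, d=(M3−M2)/(6·3)=-7589/14985, b=Δ2−h2·(2M2+M3)/6=-10084/1665
seg 3: a=0, c=M3/2=-1328/1665, d=(M4−M3)/(6·1)=-19/555, b=Δ3−h3·(2M3+M4)/6=943/333
seg 4: a=2, c=M4/2=-1499/1665, d=(M5−M4)/(6·3)=1499/14985, b=Δ4−h4·(2M4+M5)/6=1888/1665
t_q=3/4 → seg 0, τ=3/4; S=-5+19253/1665·τ+0·τ²+-5933/1665·τ³=77051/35520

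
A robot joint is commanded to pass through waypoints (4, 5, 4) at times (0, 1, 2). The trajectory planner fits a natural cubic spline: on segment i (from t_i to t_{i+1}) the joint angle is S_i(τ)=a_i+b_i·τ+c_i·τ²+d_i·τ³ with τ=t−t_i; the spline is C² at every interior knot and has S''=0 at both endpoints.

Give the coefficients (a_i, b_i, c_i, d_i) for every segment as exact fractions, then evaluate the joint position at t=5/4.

  seg 0: a=4 b=3/2 c=0 d=-1/2
  seg 1: a=5 b=0 c=-3/2 d=1/2
S(5/4) = 629/128

Δ: Δ0=1, Δ1=-1
row 1: diag=4, rhs=-12; c'=1/4, d'=-3
back: M1=-3
M: M0=0, M1=-3, M2=0
seg 0: a=4, c=M0/2=0, d=(M1−M0)/(6·1)=-1/2, b=Δ0−h0·(2M0+M1)/6=3/2
seg 1: a=5, c=M1/2=-3/2, d=(M2−M1)/(6·1)=1/2, b=Δ1−h1·(2M1+M2)/6=0
t_q=5/4 → seg 1, τ=1/4; S=5+0·τ+-3/2·τ²+1/2·τ³=629/128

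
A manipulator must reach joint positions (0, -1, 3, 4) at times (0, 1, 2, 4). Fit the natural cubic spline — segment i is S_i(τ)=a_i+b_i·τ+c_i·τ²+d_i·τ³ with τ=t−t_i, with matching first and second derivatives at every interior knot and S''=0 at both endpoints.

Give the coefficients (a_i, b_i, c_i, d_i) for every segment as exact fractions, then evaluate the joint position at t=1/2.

  seg 0: a=0 b=-113/46 c=0 d=67/46
  seg 1: a=-1 b=44/23 c=201/46 d=-105/46
  seg 2: a=3 b=175/46 c=-57/23 d=19/46
S(1/2) = -385/368

Δ: Δ0=-1, Δ1=4, Δ2=1/2
row 1: diag=4, rhs=30; c'=1/4, d'=15/2
row 2: denom=6−1·1/4=23/4; d'=(-21−1·15/2)/(23/4)=-114/23
back: M2=-114/23
back: M1=15/2−1/4·-114/23=201/23
M: M0=0, M1=201/23, M2=-114/23, M3=0
seg 0: a=0, c=M0/2=0, d=(M1−M0)/(6·1)=67/46, b=Δ0−h0·(2M0+M1)/6=-113/46
seg 1: a=-1, c=M1/2=201/46, d=(M2−M1)/(6·1)=-105/46, b=Δ1−h1·(2M1+M2)/6=44/23
seg 2: a=3, c=M2/2=-57/23, d=(M3−M2)/(6·2)=19/46, b=Δ2−h2·(2M2+M3)/6=175/46
t_q=1/2 → seg 0, τ=1/2; S=0+-113/46·τ+0·τ²+67/46·τ³=-385/368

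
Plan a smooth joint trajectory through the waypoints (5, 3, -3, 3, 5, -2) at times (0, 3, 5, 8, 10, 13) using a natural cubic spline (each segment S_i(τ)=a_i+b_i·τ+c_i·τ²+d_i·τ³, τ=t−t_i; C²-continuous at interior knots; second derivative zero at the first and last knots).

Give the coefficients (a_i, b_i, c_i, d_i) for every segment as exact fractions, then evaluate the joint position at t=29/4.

  seg 0: a=5 b=83/198 c=0 d=-215/1782
  seg 1: a=3 b=-281/99 c=-215/198 d=199/396
  seg 2: a=-3 b=-38/33 c=191/99 d=-29/99
  seg 3: a=3 b=83/33 c=-70/99 d=-5/198
  seg 4: a=5 b=-61/99 c=-85/99 d=85/891
S(29/4) = 591/704

Δ: Δ0=-2/3, Δ1=-3, Δ2=2, Δ3=1, Δ4=-7/3
row 1: diag=10, rhs=-14; c'=1/5, d'=-7/5
row 2: denom=10−2·1/5=48/5; d'=(30−2·-7/5)/(48/5)=41/12
row 3: denom=10−3·5/16=145/16; d'=(-6−3·41/12)/(145/16)=-52/29
row 4: denom=10−2·32/145=1386/145; d'=(-20−2·-52/29)/(1386/145)=-170/99
back: M4=-170/99
back: M3=-52/29−32/145·-170/99=-140/99
back: M2=41/12−5/16·-140/99=382/99
back: M1=-7/5−1/5·382/99=-215/99
M: M0=0, M1=-215/99, M2=382/99, M3=-140/99, M4=-170/99, M5=0
seg 0: a=5, c=M0/2=0, d=(M1−M0)/(6·3)=-215/1782, b=Δ0−h0·(2M0+M1)/6=83/198
seg 1: a=3, c=M1/2=-215/198, d=(M2−M1)/(6·2)=199/396, b=Δ1−h1·(2M1+M2)/6=-281/99
seg 2: a=-3, c=M2/2=191/99, d=(M3−M2)/(6·3)=-29/99, b=Δ2−h2·(2M2+M3)/6=-38/33
seg 3: a=3, c=M3/2=-70/99, d=(M4−M3)/(6·2)=-5/198, b=Δ3−h3·(2M3+M4)/6=83/33
seg 4: a=5, c=M4/2=-85/99, d=(M5−M4)/(6·3)=85/891, b=Δ4−h4·(2M4+M5)/6=-61/99
t_q=29/4 → seg 2, τ=9/4; S=-3+-38/33·τ+191/99·τ²+-29/99·τ³=591/704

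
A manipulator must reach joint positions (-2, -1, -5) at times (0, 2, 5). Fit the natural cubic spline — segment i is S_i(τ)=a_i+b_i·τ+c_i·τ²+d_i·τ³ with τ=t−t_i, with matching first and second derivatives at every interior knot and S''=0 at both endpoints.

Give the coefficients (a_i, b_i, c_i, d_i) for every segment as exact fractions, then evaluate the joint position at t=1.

  seg 0: a=-2 b=13/15 c=0 d=-11/120
  seg 1: a=-1 b=-7/30 c=-11/20 d=11/180
S(1) = -49/40

Δ: Δ0=1/2, Δ1=-4/3
row 1: diag=10, rhs=-11; c'=3/10, d'=-11/10
back: M1=-11/10
M: M0=0, M1=-11/10, M2=0
seg 0: a=-2, c=M0/2=0, d=(M1−M0)/(6·2)=-11/120, b=Δ0−h0·(2M0+M1)/6=13/15
seg 1: a=-1, c=M1/2=-11/20, d=(M2−M1)/(6·3)=11/180, b=Δ1−h1·(2M1+M2)/6=-7/30
t_q=1 → seg 0, τ=1; S=-2+13/15·τ+0·τ²+-11/120·τ³=-49/40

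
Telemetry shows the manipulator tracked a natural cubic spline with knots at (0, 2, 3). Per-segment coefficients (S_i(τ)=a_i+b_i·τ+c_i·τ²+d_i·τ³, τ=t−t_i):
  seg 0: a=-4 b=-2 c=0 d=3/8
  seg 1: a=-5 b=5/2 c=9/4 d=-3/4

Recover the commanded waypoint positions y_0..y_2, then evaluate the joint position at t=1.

y_0 = S_0(0) = a_0 = -4
y_1 = S_1(0) = a_1 = -5
y_2 = S_1(1) = -1
t_q=1 is in segment 0 (τ=1); S_0(τ)=-45/8

y_0=-4 y_1=-5 y_2=-1
S(1) = -45/8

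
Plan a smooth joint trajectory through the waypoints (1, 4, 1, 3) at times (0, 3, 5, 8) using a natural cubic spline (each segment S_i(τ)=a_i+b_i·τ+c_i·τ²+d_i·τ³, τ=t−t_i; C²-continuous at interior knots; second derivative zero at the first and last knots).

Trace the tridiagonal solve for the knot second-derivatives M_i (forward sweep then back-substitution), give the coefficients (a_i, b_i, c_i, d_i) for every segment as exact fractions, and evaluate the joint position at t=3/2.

Δ: Δ0=1, Δ1=-3/2, Δ2=2/3
row 1: diag=10, rhs=-15; c'=1/5, d'=-3/2
row 2: denom=10−2·1/5=48/5; d'=(13−2·-3/2)/(48/5)=5/3
back: M2=5/3
back: M1=-3/2−1/5·5/3=-11/6
M: M0=0, M1=-11/6, M2=5/3, M3=0
seg 0: a=1, c=M0/2=0, d=(M1−M0)/(6·3)=-11/108, b=Δ0−h0·(2M0+M1)/6=23/12
seg 1: a=4, c=M1/2=-11/12, d=(M2−M1)/(6·2)=7/24, b=Δ1−h1·(2M1+M2)/6=-5/6
seg 2: a=1, c=M2/2=5/6, d=(M3−M2)/(6·3)=-5/54, b=Δ2−h2·(2M2+M3)/6=-1
t_q=3/2 → seg 0, τ=3/2; S=1+23/12·τ+0·τ²+-11/108·τ³=113/32

  seg 0: a=1 b=23/12 c=0 d=-11/108
  seg 1: a=4 b=-5/6 c=-11/12 d=7/24
  seg 2: a=1 b=-1 c=5/6 d=-5/54
S(3/2) = 113/32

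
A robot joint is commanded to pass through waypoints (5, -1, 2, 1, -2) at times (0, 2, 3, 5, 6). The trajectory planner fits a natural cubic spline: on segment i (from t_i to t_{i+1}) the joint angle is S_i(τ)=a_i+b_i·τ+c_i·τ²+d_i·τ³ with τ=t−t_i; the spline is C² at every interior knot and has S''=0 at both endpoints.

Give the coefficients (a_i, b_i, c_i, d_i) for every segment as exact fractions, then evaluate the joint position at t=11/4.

  seg 0: a=5 b=-487/93 c=0 d=52/93
  seg 1: a=-1 b=137/93 c=104/31 d=-170/93
  seg 2: a=2 b=251/93 c=-66/31 d=197/744
  seg 3: a=1 b=-491/186 c=-67/124 d=67/372
S(11/4) = 1211/992

Δ: Δ0=-3, Δ1=3, Δ2=-1/2, Δ3=-3
row 1: diag=6, rhs=36; c'=1/6, d'=6
row 2: denom=6−1·1/6=35/6; d'=(-21−1·6)/(35/6)=-162/35
row 3: denom=6−2·12/35=186/35; d'=(-15−2·-162/35)/(186/35)=-67/62
back: M3=-67/62
back: M2=-162/35−12/35·-67/62=-132/31
back: M1=6−1/6·-132/31=208/31
M: M0=0, M1=208/31, M2=-132/31, M3=-67/62, M4=0
seg 0: a=5, c=M0/2=0, d=(M1−M0)/(6·2)=52/93, b=Δ0−h0·(2M0+M1)/6=-487/93
seg 1: a=-1, c=M1/2=104/31, d=(M2−M1)/(6·1)=-170/93, b=Δ1−h1·(2M1+M2)/6=137/93
seg 2: a=2, c=M2/2=-66/31, d=(M3−M2)/(6·2)=197/744, b=Δ2−h2·(2M2+M3)/6=251/93
seg 3: a=1, c=M3/2=-67/124, d=(M4−M3)/(6·1)=67/372, b=Δ3−h3·(2M3+M4)/6=-491/186
t_q=11/4 → seg 1, τ=3/4; S=-1+137/93·τ+104/31·τ²+-170/93·τ³=1211/992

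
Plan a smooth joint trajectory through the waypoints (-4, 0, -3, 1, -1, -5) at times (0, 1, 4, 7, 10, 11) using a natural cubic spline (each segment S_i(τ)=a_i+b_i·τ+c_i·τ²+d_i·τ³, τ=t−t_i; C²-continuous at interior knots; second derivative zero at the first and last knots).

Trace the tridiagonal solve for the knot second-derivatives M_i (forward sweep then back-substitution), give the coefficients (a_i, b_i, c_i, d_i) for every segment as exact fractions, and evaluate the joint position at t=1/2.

Δ: Δ0=4, Δ1=-1, Δ2=4/3, Δ3=-2/3, Δ4=-4
row 1: diag=8, rhs=-30; c'=3/8, d'=-15/4
row 2: denom=12−3·3/8=87/8; d'=(14−3·-15/4)/(87/8)=202/87
row 3: denom=12−3·8/29=324/29; d'=(-12−3·202/87)/(324/29)=-275/162
row 4: denom=8−3·29/108=259/36; d'=(-20−3·-275/162)/(259/36)=-230/111
back: M4=-230/111
back: M3=-275/162−29/108·-230/111=-380/333
back: M2=202/87−8/29·-380/333=878/333
back: M1=-15/4−3/8·878/333=-526/111
M: M0=0, M1=-526/111, M2=878/333, M3=-380/333, M4=-230/111, M5=0
seg 0: a=-4, c=M0/2=0, d=(M1−M0)/(6·1)=-263/333, b=Δ0−h0·(2M0+M1)/6=1595/333
seg 1: a=0, c=M1/2=-263/111, d=(M2−M1)/(6·3)=1228/2997, b=Δ1−h1·(2M1+M2)/6=806/333
seg 2: a=-3, c=M2/2=439/333, d=(M3−M2)/(6·3)=-17/81, b=Δ2−h2·(2M2+M3)/6=-244/333
seg 3: a=1, c=M3/2=-190/333, d=(M4−M3)/(6·3)=-155/2997, b=Δ3−h3·(2M3+M4)/6=503/333
seg 4: a=-1, c=M4/2=-115/111, d=(M5−M4)/(6·1)=115/333, b=Δ4−h4·(2M4+M5)/6=-1102/333
t_q=1/2 → seg 0, τ=1/2; S=-4+1595/333·τ+0·τ²+-263/333·τ³=-1513/888

  seg 0: a=-4 b=1595/333 c=0 d=-263/333
  seg 1: a=0 b=806/333 c=-263/111 d=1228/2997
  seg 2: a=-3 b=-244/333 c=439/333 d=-17/81
  seg 3: a=1 b=503/333 c=-190/333 d=-155/2997
  seg 4: a=-1 b=-1102/333 c=-115/111 d=115/333
S(1/2) = -1513/888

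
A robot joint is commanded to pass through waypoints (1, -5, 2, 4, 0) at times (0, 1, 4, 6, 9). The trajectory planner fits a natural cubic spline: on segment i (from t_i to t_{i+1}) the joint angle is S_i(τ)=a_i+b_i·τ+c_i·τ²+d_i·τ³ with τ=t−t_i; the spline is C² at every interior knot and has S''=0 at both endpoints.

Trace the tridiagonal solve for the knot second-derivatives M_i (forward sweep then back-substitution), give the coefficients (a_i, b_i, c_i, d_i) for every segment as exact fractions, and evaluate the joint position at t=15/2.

Δ: Δ0=-6, Δ1=7/3, Δ2=1, Δ3=-4/3
row 1: diag=8, rhs=50; c'=3/8, d'=25/4
row 2: denom=10−3·3/8=71/8; d'=(-8−3·25/4)/(71/8)=-214/71
row 3: denom=10−2·16/71=678/71; d'=(-14−2·-214/71)/(678/71)=-283/339
back: M3=-283/339
back: M2=-214/71−16/71·-283/339=-958/339
back: M1=25/4−3/8·-958/339=826/113
M: M0=0, M1=826/113, M2=-958/339, M3=-283/339, M4=0
seg 0: a=1, c=M0/2=0, d=(M1−M0)/(6·1)=413/339, b=Δ0−h0·(2M0+M1)/6=-2447/339
seg 1: a=-5, c=M1/2=413/113, d=(M2−M1)/(6·3)=-1718/3051, b=Δ1−h1·(2M1+M2)/6=-1208/339
seg 2: a=2, c=M2/2=-479/339, d=(M3−M2)/(6·2)=75/452, b=Δ2−h2·(2M2+M3)/6=1072/339
seg 3: a=4, c=M3/2=-283/678, d=(M4−M3)/(6·3)=283/6102, b=Δ3−h3·(2M3+M4)/6=-169/339
t_q=15/2 → seg 3, τ=3/2; S=4+-169/339·τ+-283/678·τ²+283/6102·τ³=4465/1808

  seg 0: a=1 b=-2447/339 c=0 d=413/339
  seg 1: a=-5 b=-1208/339 c=413/113 d=-1718/3051
  seg 2: a=2 b=1072/339 c=-479/339 d=75/452
  seg 3: a=4 b=-169/339 c=-283/678 d=283/6102
S(15/2) = 4465/1808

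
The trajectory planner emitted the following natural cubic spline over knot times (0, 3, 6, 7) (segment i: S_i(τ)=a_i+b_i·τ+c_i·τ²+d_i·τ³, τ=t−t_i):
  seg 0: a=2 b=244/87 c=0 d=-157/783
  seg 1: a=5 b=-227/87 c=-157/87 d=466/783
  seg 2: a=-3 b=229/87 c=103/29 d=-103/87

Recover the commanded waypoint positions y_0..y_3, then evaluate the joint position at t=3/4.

y_0=2 y_1=5 y_2=-3 y_3=2
S(3/4) = 7459/1856

y_0 = S_0(0) = a_0 = 2
y_1 = S_1(0) = a_1 = 5
y_2 = S_2(0) = a_2 = -3
y_3 = S_2(1) = 2
t_q=3/4 is in segment 0 (τ=3/4); S_0(τ)=7459/1856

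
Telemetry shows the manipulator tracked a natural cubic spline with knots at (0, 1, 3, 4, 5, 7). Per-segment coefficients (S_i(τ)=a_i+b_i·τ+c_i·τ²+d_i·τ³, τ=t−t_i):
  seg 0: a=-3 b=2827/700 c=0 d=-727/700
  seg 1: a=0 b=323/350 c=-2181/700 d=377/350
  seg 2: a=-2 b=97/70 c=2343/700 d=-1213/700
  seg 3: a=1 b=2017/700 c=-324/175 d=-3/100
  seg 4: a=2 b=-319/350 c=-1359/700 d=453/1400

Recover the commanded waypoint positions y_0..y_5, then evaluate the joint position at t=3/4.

y_0=-3 y_1=0 y_2=-2 y_3=1 y_4=2 y_5=-5
S(3/4) = -2619/6400

y_0 = S_0(0) = a_0 = -3
y_1 = S_1(0) = a_1 = 0
y_2 = S_2(0) = a_2 = -2
y_3 = S_3(0) = a_3 = 1
y_4 = S_4(0) = a_4 = 2
y_5 = S_4(2) = -5
t_q=3/4 is in segment 0 (τ=3/4); S_0(τ)=-2619/6400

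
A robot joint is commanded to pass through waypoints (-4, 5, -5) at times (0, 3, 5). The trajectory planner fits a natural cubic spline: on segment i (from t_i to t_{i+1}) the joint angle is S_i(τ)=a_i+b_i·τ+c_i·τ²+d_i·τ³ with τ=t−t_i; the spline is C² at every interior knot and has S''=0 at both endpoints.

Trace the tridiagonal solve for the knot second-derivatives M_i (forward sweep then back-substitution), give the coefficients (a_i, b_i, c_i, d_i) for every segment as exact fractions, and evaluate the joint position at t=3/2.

  seg 0: a=-4 b=27/5 c=0 d=-4/15
  seg 1: a=5 b=-9/5 c=-12/5 d=2/5
S(3/2) = 16/5

Δ: Δ0=3, Δ1=-5
row 1: diag=10, rhs=-48; c'=1/5, d'=-24/5
back: M1=-24/5
M: M0=0, M1=-24/5, M2=0
seg 0: a=-4, c=M0/2=0, d=(M1−M0)/(6·3)=-4/15, b=Δ0−h0·(2M0+M1)/6=27/5
seg 1: a=5, c=M1/2=-12/5, d=(M2−M1)/(6·2)=2/5, b=Δ1−h1·(2M1+M2)/6=-9/5
t_q=3/2 → seg 0, τ=3/2; S=-4+27/5·τ+0·τ²+-4/15·τ³=16/5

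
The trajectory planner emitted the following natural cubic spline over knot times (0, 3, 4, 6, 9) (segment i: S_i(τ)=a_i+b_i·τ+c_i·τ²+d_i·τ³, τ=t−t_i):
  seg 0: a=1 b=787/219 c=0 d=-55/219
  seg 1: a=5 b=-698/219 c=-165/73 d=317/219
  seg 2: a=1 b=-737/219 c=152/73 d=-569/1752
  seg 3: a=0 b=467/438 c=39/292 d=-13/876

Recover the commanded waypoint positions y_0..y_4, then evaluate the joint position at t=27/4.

y_0 = S_0(0) = a_0 = 1
y_1 = S_1(0) = a_1 = 5
y_2 = S_2(0) = a_2 = 1
y_3 = S_3(0) = a_3 = 0
y_4 = S_3(3) = 4
t_q=27/4 is in segment 3 (τ=3/4); S_3(τ)=16231/18688

y_0=1 y_1=5 y_2=1 y_3=0 y_4=4
S(27/4) = 16231/18688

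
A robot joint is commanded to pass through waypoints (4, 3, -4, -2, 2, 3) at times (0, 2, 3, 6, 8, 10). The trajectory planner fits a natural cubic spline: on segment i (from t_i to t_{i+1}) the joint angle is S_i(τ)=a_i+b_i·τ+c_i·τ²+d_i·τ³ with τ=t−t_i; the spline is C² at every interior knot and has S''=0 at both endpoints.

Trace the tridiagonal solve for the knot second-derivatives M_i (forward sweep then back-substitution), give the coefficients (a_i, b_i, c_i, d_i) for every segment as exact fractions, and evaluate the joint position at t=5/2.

  seg 0: a=4 b=4861/2355 c=0 d=-12077/18840
  seg 1: a=3 b=-26509/4710 c=-12077/3140 d=23309/9420
  seg 2: a=-4 b=-55553/9420 c=2808/785 d=-2617/5652
  seg 3: a=-2 b=14429/4710 c=-1853/3140 d=55/1884
  seg 4: a=2 b=4961/4710 c=-1303/3140 d=1303/18840
S(5/2) = -2343/5024

Δ: Δ0=-1/2, Δ1=-7, Δ2=2/3, Δ3=2, Δ4=1/2
row 1: diag=6, rhs=-39; c'=1/6, d'=-13/2
row 2: denom=8−1·1/6=47/6; d'=(46−1·-13/2)/(47/6)=315/47
row 3: denom=10−3·18/47=416/47; d'=(8−3·315/47)/(416/47)=-569/416
row 4: denom=8−2·47/208=785/104; d'=(-9−2·-569/416)/(785/104)=-1303/1570
back: M4=-1303/1570
back: M3=-569/416−47/208·-1303/1570=-1853/1570
back: M2=315/47−18/47·-1853/1570=5616/785
back: M1=-13/2−1/6·5616/785=-12077/1570
M: M0=0, M1=-12077/1570, M2=5616/785, M3=-1853/1570, M4=-1303/1570, M5=0
seg 0: a=4, c=M0/2=0, d=(M1−M0)/(6·2)=-12077/18840, b=Δ0−h0·(2M0+M1)/6=4861/2355
seg 1: a=3, c=M1/2=-12077/3140, d=(M2−M1)/(6·1)=23309/9420, b=Δ1−h1·(2M1+M2)/6=-26509/4710
seg 2: a=-4, c=M2/2=2808/785, d=(M3−M2)/(6·3)=-2617/5652, b=Δ2−h2·(2M2+M3)/6=-55553/9420
seg 3: a=-2, c=M3/2=-1853/3140, d=(M4−M3)/(6·2)=55/1884, b=Δ3−h3·(2M3+M4)/6=14429/4710
seg 4: a=2, c=M4/2=-1303/3140, d=(M5−M4)/(6·2)=1303/18840, b=Δ4−h4·(2M4+M5)/6=4961/4710
t_q=5/2 → seg 1, τ=1/2; S=3+-26509/4710·τ+-12077/3140·τ²+23309/9420·τ³=-2343/5024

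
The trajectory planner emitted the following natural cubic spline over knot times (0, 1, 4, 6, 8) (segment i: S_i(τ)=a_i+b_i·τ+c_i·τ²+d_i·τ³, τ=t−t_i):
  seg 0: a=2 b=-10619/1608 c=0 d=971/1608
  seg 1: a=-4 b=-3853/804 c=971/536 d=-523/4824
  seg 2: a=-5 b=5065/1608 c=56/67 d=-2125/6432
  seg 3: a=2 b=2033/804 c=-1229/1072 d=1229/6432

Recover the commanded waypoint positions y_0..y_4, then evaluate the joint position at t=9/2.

y_0 = S_0(0) = a_0 = 2
y_1 = S_1(0) = a_1 = -4
y_2 = S_2(0) = a_2 = -5
y_3 = S_3(0) = a_3 = 2
y_4 = S_3(2) = 4
t_q=9/2 is in segment 2 (τ=1/2); S_2(τ)=-55871/17152

y_0=2 y_1=-4 y_2=-5 y_3=2 y_4=4
S(9/2) = -55871/17152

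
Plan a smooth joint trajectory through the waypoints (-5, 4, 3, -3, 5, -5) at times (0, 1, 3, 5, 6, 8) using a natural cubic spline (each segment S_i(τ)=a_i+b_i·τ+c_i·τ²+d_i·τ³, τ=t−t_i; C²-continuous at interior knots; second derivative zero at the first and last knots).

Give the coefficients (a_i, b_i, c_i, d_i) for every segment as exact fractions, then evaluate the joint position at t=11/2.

Δ: Δ0=9, Δ1=-1/2, Δ2=-3, Δ3=8, Δ4=-5
row 1: diag=6, rhs=-57; c'=1/3, d'=-19/2
row 2: denom=8−2·1/3=22/3; d'=(-15−2·-19/2)/(22/3)=6/11
row 3: denom=6−2·3/11=60/11; d'=(66−2·6/11)/(60/11)=119/10
row 4: denom=6−1·11/60=349/60; d'=(-78−1·119/10)/(349/60)=-5394/349
back: M4=-5394/349
back: M3=119/10−11/60·-5394/349=5142/349
back: M2=6/11−3/11·5142/349=-1212/349
back: M1=-19/2−1/3·-1212/349=-5823/698
M: M0=0, M1=-5823/698, M2=-1212/349, M3=5142/349, M4=-5394/349, M5=0
seg 0: a=-5, c=M0/2=0, d=(M1−M0)/(6·1)=-1941/1396, b=Δ0−h0·(2M0+M1)/6=14505/1396
seg 1: a=4, c=M1/2=-5823/1396, d=(M2−M1)/(6·2)=1133/2792, b=Δ1−h1·(2M1+M2)/6=4341/698
seg 2: a=3, c=M2/2=-606/349, d=(M3−M2)/(6·2)=1059/698, b=Δ2−h2·(2M2+M3)/6=-1953/349
seg 3: a=-3, c=M3/2=2571/349, d=(M4−M3)/(6·1)=-1756/349, b=Δ3−h3·(2M3+M4)/6=1977/349
seg 4: a=5, c=M4/2=-2697/349, d=(M5−M4)/(6·2)=899/698, b=Δ4−h4·(2M4+M5)/6=1851/349
t_q=11/2 → seg 3, τ=1/2; S=-3+1977/349·τ+2571/349·τ²+-1756/349·τ³=1459/1396

  seg 0: a=-5 b=14505/1396 c=0 d=-1941/1396
  seg 1: a=4 b=4341/698 c=-5823/1396 d=1133/2792
  seg 2: a=3 b=-1953/349 c=-606/349 d=1059/698
  seg 3: a=-3 b=1977/349 c=2571/349 d=-1756/349
  seg 4: a=5 b=1851/349 c=-2697/349 d=899/698
S(11/2) = 1459/1396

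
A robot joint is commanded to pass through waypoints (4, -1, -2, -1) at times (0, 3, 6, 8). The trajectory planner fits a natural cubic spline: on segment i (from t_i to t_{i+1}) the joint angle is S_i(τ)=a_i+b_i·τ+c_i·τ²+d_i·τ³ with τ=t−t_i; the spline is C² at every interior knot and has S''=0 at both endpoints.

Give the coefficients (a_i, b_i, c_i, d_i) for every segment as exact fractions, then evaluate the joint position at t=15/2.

Δ: Δ0=-5/3, Δ1=-1/3, Δ2=1/2
row 1: diag=12, rhs=8; c'=1/4, d'=2/3
row 2: denom=10−3·1/4=37/4; d'=(5−3·2/3)/(37/4)=12/37
back: M2=12/37
back: M1=2/3−1/4·12/37=65/111
M: M0=0, M1=65/111, M2=12/37, M3=0
seg 0: a=4, c=M0/2=0, d=(M1−M0)/(6·3)=65/1998, b=Δ0−h0·(2M0+M1)/6=-145/74
seg 1: a=-1, c=M1/2=65/222, d=(M2−M1)/(6·3)=-29/1998, b=Δ1−h1·(2M1+M2)/6=-40/37
seg 2: a=-2, c=M2/2=6/37, d=(M3−M2)/(6·2)=-1/37, b=Δ2−h2·(2M2+M3)/6=21/74
t_q=15/2 → seg 2, τ=3/2; S=-2+21/74·τ+6/37·τ²+-1/37·τ³=-385/296

  seg 0: a=4 b=-145/74 c=0 d=65/1998
  seg 1: a=-1 b=-40/37 c=65/222 d=-29/1998
  seg 2: a=-2 b=21/74 c=6/37 d=-1/37
S(15/2) = -385/296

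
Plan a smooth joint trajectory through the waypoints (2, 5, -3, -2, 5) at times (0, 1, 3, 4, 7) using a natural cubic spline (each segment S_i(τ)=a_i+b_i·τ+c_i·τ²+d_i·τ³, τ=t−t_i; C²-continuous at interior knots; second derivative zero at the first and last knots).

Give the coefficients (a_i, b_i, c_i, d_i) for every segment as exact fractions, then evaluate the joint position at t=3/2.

Δ: Δ0=3, Δ1=-4, Δ2=1, Δ3=7/3
row 1: diag=6, rhs=-42; c'=1/3, d'=-7
row 2: denom=6−2·1/3=16/3; d'=(30−2·-7)/(16/3)=33/4
row 3: denom=8−1·3/16=125/16; d'=(8−1·33/4)/(125/16)=-4/125
back: M3=-4/125
back: M2=33/4−3/16·-4/125=1032/125
back: M1=-7−1/3·1032/125=-1219/125
M: M0=0, M1=-1219/125, M2=1032/125, M3=-4/125, M4=0
seg 0: a=2, c=M0/2=0, d=(M1−M0)/(6·1)=-1219/750, b=Δ0−h0·(2M0+M1)/6=3469/750
seg 1: a=5, c=M1/2=-1219/250, d=(M2−M1)/(6·2)=2251/1500, b=Δ1−h1·(2M1+M2)/6=-94/375
seg 2: a=-3, c=M2/2=516/125, d=(M3−M2)/(6·1)=-518/375, b=Δ2−h2·(2M2+M3)/6=-131/75
seg 3: a=-2, c=M3/2=-2/125, d=(M4−M3)/(6·3)=2/1125, b=Δ3−h3·(2M3+M4)/6=887/375
t_q=3/2 → seg 1, τ=1/2; S=5+-94/375·τ+-1219/250·τ²+2251/1500·τ³=15373/4000

  seg 0: a=2 b=3469/750 c=0 d=-1219/750
  seg 1: a=5 b=-94/375 c=-1219/250 d=2251/1500
  seg 2: a=-3 b=-131/75 c=516/125 d=-518/375
  seg 3: a=-2 b=887/375 c=-2/125 d=2/1125
S(3/2) = 15373/4000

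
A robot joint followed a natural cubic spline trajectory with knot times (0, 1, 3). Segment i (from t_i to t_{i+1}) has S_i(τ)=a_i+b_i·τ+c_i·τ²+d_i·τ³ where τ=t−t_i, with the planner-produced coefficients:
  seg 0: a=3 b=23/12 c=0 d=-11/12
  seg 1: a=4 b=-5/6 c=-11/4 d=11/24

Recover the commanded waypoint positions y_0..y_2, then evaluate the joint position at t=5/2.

y_0 = S_0(0) = a_0 = 3
y_1 = S_1(0) = a_1 = 4
y_2 = S_1(2) = -5
t_q=5/2 is in segment 1 (τ=3/2); S_1(τ)=-121/64

y_0=3 y_1=4 y_2=-5
S(5/2) = -121/64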